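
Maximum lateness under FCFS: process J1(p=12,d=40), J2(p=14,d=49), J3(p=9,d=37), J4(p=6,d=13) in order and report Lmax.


Lateness per job (L = C - d):
  J1: C=12, d=40, L=-28
  J2: C=26, d=49, L=-23
  J3: C=35, d=37, L=-2
  J4: C=41, d=13, L=28
Lmax = max(-28, -23, -2, 28)
= 28


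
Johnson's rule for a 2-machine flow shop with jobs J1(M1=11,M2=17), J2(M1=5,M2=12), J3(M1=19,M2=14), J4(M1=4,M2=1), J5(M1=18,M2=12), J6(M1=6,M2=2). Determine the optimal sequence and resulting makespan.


Johnson's rule:
Group 1 (M1≤M2, sort by M1): ['J2', 'J1']
Group 2 (M1>M2, sort desc M2): ['J3', 'J5', 'J6', 'J4']
Sequence: J2 → J1 → J3 → J5 → J6 → J4
Makespan calculation:
  J2: M1 done=5, M2 done=17
  J1: M1 done=16, M2 done=34
  J3: M1 done=35, M2 done=49
  J5: M1 done=53, M2 done=65
  J6: M1 done=59, M2 done=67
  J4: M1 done=63, M2 done=68
= Sequence: J2 → J1 → J3 → J5 → J6 → J4, Makespan: 68


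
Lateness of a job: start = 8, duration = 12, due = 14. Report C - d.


Completion = 8 + 12 = 20
Lateness = C - d = 20 - 14
= 6


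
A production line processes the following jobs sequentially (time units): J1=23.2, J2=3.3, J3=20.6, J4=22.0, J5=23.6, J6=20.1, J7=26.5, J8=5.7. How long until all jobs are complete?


Sequential makespan: sum all processing times
= 23.2 + 3.3 + 20.6 + 22.0 + 23.6 + 20.1 + 26.5 + 5.7
= 145.0 time units


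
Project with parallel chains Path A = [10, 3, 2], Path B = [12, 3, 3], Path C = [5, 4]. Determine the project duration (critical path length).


Path A: 10 + 3 + 2 = 15
Path B: 12 + 3 + 3 = 18
Path C: 5 + 4 = 9
Critical path = longest = max(15, 18, 9)
= 18 (Path B)


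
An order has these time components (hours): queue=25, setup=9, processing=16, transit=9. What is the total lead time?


Lead time = queue + setup + processing + transit
= 25 + 9 + 16 + 9
= 59 hours


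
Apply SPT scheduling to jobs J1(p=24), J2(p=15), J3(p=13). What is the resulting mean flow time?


SPT order: J3 → J2 → J1
Completion times:
  J3: C=13
  J2: C=28
  J1: C=52
Sum = 93, n = 3
Mean flow = 93/3
= 31.00


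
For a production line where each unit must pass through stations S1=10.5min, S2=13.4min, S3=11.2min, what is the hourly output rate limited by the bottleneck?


Bottleneck = longest station time
Station times: [10.5, 13.4, 11.2]
Max = 13.4 min
Rate = 60 / 13.4
= 4.48 units/hour (bottleneck: 13.4min)


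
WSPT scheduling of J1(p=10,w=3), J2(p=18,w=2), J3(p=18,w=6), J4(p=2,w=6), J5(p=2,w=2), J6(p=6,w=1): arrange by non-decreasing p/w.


WSPT (Smith's rule): sort by p/w ascending
  J4: p/w = 2/6 = 0.333
  J5: p/w = 2/2 = 1.000
  J3: p/w = 18/6 = 3.000
  J1: p/w = 10/3 = 3.333
  J6: p/w = 6/1 = 6.000
  J2: p/w = 18/2 = 9.000
Order: J4 → J5 → J3 → J1 → J6 → J2


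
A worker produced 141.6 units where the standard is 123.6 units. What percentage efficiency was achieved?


Efficiency = (actual / standard) × 100
= (141.6 / 123.6) × 100
= 114.6%


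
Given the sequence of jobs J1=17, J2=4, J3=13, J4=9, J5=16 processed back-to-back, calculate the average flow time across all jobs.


Completion times:
  J1: completes at 17
  J2: completes at 21
  J3: completes at 34
  J4: completes at 43
  J5: completes at 59
Sum = 174
Average = 174/5
= 34.80


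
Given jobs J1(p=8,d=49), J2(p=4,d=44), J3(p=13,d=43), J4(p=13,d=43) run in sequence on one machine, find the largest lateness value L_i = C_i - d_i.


Lateness per job (L = C - d):
  J1: C=8, d=49, L=-41
  J2: C=12, d=44, L=-32
  J3: C=25, d=43, L=-18
  J4: C=38, d=43, L=-5
Lmax = max(-41, -32, -18, -5)
= -5


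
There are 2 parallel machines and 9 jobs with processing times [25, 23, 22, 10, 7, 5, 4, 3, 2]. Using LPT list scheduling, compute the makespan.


Jobs (LPT sorted): [25, 23, 22, 10, 7, 5, 4, 3, 2]
Machines: 2
  J=25 → Machine 1 (load: 0+25=25)
  J=23 → Machine 2 (load: 0+23=23)
  J=22 → Machine 2 (load: 23+22=45)
  J=10 → Machine 1 (load: 25+10=35)
  J=7 → Machine 1 (load: 35+7=42)
  J=5 → Machine 1 (load: 42+5=47)
  J=4 → Machine 2 (load: 45+4=49)
  J=3 → Machine 1 (load: 47+3=50)
  J=2 → Machine 2 (load: 49+2=51)
Machine loads: [50, 51]
Makespan = max = 51 time units


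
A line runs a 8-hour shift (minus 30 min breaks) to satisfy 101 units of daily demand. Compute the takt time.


Available = 8×60 - 30 = 450 min
Takt time = 450 / 101
= 4.46 min/unit


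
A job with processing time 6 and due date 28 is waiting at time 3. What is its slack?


Slack = due - current_time - processing
= 28 - 3 - 6
= 19


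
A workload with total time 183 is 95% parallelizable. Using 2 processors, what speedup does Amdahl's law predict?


Amdahl's law: T_p = T × ((1-p) + p/N)
= 183 × ((1-0.95) + 0.95/2)
= 183 × (0.05 + 0.4750)
= 183 × 0.5250
= 96.08
Speedup = 183/96.08
= 1.90×


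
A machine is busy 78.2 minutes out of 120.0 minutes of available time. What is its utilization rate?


Utilization = busy / total × 100
= 78.2 / 120.0 × 100
= 65.2%


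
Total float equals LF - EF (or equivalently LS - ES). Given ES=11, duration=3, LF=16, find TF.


EF = ES + duration = 11 + 3 = 14
LS = LF - duration = 16 - 3 = 13
Total Float = LF - EF = 16 - 14
(or LS - ES = 13 - 11)
= 2


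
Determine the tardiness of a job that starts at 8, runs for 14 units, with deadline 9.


Completion = start + processing = 8 + 14 = 22
Tardiness = max(0, C - d) = max(0, 22 - 9)
= max(0, 13)
= 13


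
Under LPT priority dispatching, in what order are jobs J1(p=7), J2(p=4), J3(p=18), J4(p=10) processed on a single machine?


LPT: sort by longest processing time first
  J3: p=18
  J4: p=10
  J1: p=7
  J2: p=4
Order: J3 → J4 → J1 → J2


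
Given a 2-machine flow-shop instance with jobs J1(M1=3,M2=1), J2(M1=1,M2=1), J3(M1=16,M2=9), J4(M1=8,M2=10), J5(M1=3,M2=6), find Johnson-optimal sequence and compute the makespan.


Johnson's rule:
Group 1 (M1≤M2, sort by M1): ['J2', 'J5', 'J4']
Group 2 (M1>M2, sort desc M2): ['J3', 'J1']
Sequence: J2 → J5 → J4 → J3 → J1
Makespan calculation:
  J2: M1 done=1, M2 done=2
  J5: M1 done=4, M2 done=10
  J4: M1 done=12, M2 done=22
  J3: M1 done=28, M2 done=37
  J1: M1 done=31, M2 done=38
= Sequence: J2 → J5 → J4 → J3 → J1, Makespan: 38


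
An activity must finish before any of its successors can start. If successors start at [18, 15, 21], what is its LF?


LF = min of all successor start times
Successors start at: [18, 15, 21]
LF = min(18, 15, 21)
= 15


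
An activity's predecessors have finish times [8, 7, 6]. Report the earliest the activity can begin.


ES = max of all predecessor completion times
Predecessors: [8, 7, 6]
ES = max(8, 7, 6)
= 8


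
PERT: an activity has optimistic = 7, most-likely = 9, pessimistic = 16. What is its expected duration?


te = (o + 4m + p) / 6
= (7 + 4×9 + 16) / 6
= (7 + 36 + 16) / 6
= 59 / 6
= 9.83


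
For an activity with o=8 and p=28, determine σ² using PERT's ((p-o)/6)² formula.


σ² = ((p - o) / 6)² = (p - o)² / 36
= (28 - 8)² / 36
= 20² / 36
= 400 / 36
= 11.1111


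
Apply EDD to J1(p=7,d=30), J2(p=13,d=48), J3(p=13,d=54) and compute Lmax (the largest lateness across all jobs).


EDD order: J1 → J2 → J3
Completion and lateness:
  J1: C=7, d=30, L=7-30=-23
  J2: C=20, d=48, L=20-48=-28
  J3: C=33, d=54, L=33-54=-21
Lmax = max(-23, -28, -21)
= -21


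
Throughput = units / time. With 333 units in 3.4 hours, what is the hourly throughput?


Throughput = units / time
= 333 / 3.4
= 97.9 units/hour


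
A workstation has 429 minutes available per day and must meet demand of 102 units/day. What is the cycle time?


Cycle time = available time / demand
= 429 / 102
= 4.21 min/unit


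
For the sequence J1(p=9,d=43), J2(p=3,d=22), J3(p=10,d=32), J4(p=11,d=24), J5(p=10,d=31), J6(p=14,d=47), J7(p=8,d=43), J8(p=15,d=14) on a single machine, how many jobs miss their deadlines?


Completion vs due date:
  J1: C=9, d=43 → on time
  J2: C=12, d=22 → on time
  J3: C=22, d=32 → on time
  J4: C=33, d=24 → TARDY
  J5: C=43, d=31 → TARDY
  J6: C=57, d=47 → TARDY
  J7: C=65, d=43 → TARDY
  J8: C=80, d=14 → TARDY
Tardy jobs: J4, J5, J6, J7, J8
Count = 5


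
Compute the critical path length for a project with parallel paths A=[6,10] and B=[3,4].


Path A: 6 + 10 = 16
Path B: 3 + 4 = 7
Critical path = longest = max(16, 7)
= 16 (Path A)


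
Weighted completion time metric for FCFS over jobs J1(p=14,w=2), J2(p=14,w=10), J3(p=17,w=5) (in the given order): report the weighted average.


Completion times:
  J1: C=14, w×C=2×14=28
  J2: C=28, w×C=10×28=280
  J3: C=45, w×C=5×45=225
Sum w×C = 533
Sum w = 17
Weighted avg = 533/17
= 31.35


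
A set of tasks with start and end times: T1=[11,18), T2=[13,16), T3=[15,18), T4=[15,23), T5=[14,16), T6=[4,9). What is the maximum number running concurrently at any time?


Check each time point for overlaps:
  t=15: 5 tasks active (T1, T2, T3, T4, T5)
Max concurrent = 5


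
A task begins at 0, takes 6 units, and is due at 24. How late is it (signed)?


Completion = 0 + 6 = 6
Lateness = C - d = 6 - 24
= -18


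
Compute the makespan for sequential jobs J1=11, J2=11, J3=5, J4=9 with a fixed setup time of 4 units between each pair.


Makespan = Σ processing + (n-1) × setup
= (11 + 11 + 5 + 9) + (4-1)×4
= 36 + 12
= 48 time units


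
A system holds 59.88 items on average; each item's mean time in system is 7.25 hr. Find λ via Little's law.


Little's law: L = λW → λ = L / W
= 59.88 / 7.25
= 8.26 per hour


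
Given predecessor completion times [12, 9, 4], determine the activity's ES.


ES = max of all predecessor completion times
Predecessors: [12, 9, 4]
ES = max(12, 9, 4)
= 12


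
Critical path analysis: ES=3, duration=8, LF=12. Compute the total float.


EF = ES + duration = 3 + 8 = 11
LS = LF - duration = 12 - 8 = 4
Total Float = LF - EF = 12 - 11
(or LS - ES = 4 - 3)
= 1


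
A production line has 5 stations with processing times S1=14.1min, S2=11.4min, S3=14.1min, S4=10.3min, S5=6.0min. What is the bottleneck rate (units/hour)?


Bottleneck = longest station time
Station times: [14.1, 11.4, 14.1, 10.3, 6.0]
Max = 14.1 min
Rate = 60 / 14.1
= 4.26 units/hour (bottleneck: 14.1min)


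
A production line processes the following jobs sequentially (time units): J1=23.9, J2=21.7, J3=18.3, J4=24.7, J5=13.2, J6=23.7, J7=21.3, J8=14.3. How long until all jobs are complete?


Sequential makespan: sum all processing times
= 23.9 + 21.7 + 18.3 + 24.7 + 13.2 + 23.7 + 21.3 + 14.3
= 161.1 time units


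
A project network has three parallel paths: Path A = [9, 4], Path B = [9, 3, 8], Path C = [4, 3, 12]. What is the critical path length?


Path A: 9 + 4 = 13
Path B: 9 + 3 + 8 = 20
Path C: 4 + 3 + 12 = 19
Critical path = longest = max(13, 20, 19)
= 20 (Path B)


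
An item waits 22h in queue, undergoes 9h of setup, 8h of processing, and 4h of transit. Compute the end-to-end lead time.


Lead time = queue + setup + processing + transit
= 22 + 9 + 8 + 4
= 43 hours


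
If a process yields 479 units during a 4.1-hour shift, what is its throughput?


Throughput = units / time
= 479 / 4.1
= 116.8 units/hour


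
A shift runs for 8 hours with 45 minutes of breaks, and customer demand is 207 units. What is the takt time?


Available = 8×60 - 45 = 435 min
Takt time = 435 / 207
= 2.10 min/unit


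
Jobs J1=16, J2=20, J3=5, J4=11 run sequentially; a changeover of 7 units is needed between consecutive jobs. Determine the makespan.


Makespan = Σ processing + (n-1) × setup
= (16 + 20 + 5 + 11) + (4-1)×7
= 52 + 21
= 73 time units


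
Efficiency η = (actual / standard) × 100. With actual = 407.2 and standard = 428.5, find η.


Efficiency = (actual / standard) × 100
= (407.2 / 428.5) × 100
= 95.0%


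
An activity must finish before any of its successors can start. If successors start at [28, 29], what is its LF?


LF = min of all successor start times
Successors start at: [28, 29]
LF = min(28, 29)
= 28


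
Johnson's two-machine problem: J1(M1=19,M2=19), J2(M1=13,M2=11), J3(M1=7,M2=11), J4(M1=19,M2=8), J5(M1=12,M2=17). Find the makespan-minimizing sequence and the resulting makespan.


Johnson's rule:
Group 1 (M1≤M2, sort by M1): ['J3', 'J5', 'J1']
Group 2 (M1>M2, sort desc M2): ['J2', 'J4']
Sequence: J3 → J5 → J1 → J2 → J4
Makespan calculation:
  J3: M1 done=7, M2 done=18
  J5: M1 done=19, M2 done=36
  J1: M1 done=38, M2 done=57
  J2: M1 done=51, M2 done=68
  J4: M1 done=70, M2 done=78
= Sequence: J3 → J5 → J1 → J2 → J4, Makespan: 78


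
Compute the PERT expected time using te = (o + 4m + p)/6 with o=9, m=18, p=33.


te = (o + 4m + p) / 6
= (9 + 4×18 + 33) / 6
= (9 + 72 + 33) / 6
= 114 / 6
= 19.00


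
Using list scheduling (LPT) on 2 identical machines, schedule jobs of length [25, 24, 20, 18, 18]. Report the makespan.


Jobs (LPT sorted): [25, 24, 20, 18, 18]
Machines: 2
  J=25 → Machine 1 (load: 0+25=25)
  J=24 → Machine 2 (load: 0+24=24)
  J=20 → Machine 2 (load: 24+20=44)
  J=18 → Machine 1 (load: 25+18=43)
  J=18 → Machine 1 (load: 43+18=61)
Machine loads: [61, 44]
Makespan = max = 61 time units


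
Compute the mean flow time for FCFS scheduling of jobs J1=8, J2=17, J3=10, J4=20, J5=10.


Completion times:
  J1: completes at 8
  J2: completes at 25
  J3: completes at 35
  J4: completes at 55
  J5: completes at 65
Sum = 188
Average = 188/5
= 37.60


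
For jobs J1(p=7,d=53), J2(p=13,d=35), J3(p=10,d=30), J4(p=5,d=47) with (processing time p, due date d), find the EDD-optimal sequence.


EDD: sort by earliest due date
  J3: d=30, p=10
  J2: d=35, p=13
  J4: d=47, p=5
  J1: d=53, p=7
Order: J3 → J2 → J4 → J1


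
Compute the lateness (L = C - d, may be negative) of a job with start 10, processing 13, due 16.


Completion = 10 + 13 = 23
Lateness = C - d = 23 - 16
= 7


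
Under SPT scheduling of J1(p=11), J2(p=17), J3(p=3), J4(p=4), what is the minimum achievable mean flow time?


SPT order: J3 → J4 → J1 → J2
Completion times:
  J3: C=3
  J4: C=7
  J1: C=18
  J2: C=35
Sum = 63, n = 4
Mean flow = 63/4
= 15.75


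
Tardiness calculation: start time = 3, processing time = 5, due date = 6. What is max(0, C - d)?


Completion = start + processing = 3 + 5 = 8
Tardiness = max(0, C - d) = max(0, 8 - 6)
= max(0, 2)
= 2


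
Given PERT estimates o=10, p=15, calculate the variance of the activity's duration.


σ² = ((p - o) / 6)² = (p - o)² / 36
= (15 - 10)² / 36
= 5² / 36
= 25 / 36
= 0.6944


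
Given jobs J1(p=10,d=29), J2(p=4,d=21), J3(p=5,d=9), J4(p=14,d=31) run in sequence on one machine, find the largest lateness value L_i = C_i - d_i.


Lateness per job (L = C - d):
  J1: C=10, d=29, L=-19
  J2: C=14, d=21, L=-7
  J3: C=19, d=9, L=10
  J4: C=33, d=31, L=2
Lmax = max(-19, -7, 10, 2)
= 10


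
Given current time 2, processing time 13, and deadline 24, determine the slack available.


Slack = due - current_time - processing
= 24 - 2 - 13
= 9


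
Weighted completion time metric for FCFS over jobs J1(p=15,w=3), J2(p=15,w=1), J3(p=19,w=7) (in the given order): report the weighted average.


Completion times:
  J1: C=15, w×C=3×15=45
  J2: C=30, w×C=1×30=30
  J3: C=49, w×C=7×49=343
Sum w×C = 418
Sum w = 11
Weighted avg = 418/11
= 38.00


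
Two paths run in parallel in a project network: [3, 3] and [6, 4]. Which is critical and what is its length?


Path A: 3 + 3 = 6
Path B: 6 + 4 = 10
Critical path = longest = max(6, 10)
= 10 (Path B)


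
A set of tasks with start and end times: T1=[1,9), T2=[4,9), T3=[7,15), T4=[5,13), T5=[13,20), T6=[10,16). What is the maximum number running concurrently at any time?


Check each time point for overlaps:
  t=7: 4 tasks active (T1, T2, T3, T4)
Max concurrent = 4


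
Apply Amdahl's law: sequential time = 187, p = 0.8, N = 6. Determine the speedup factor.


Amdahl's law: T_p = T × ((1-p) + p/N)
= 187 × ((1-0.8) + 0.8/6)
= 187 × (0.20 + 0.1333)
= 187 × 0.3333
= 62.33
Speedup = 187/62.33
= 3.00×


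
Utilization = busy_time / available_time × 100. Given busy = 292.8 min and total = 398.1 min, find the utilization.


Utilization = busy / total × 100
= 292.8 / 398.1 × 100
= 73.5%


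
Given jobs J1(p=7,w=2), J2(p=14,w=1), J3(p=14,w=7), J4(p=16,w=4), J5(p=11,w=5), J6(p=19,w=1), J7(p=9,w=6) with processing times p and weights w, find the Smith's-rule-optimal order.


WSPT (Smith's rule): sort by p/w ascending
  J7: p/w = 9/6 = 1.500
  J3: p/w = 14/7 = 2.000
  J5: p/w = 11/5 = 2.200
  J1: p/w = 7/2 = 3.500
  J4: p/w = 16/4 = 4.000
  J2: p/w = 14/1 = 14.000
  J6: p/w = 19/1 = 19.000
Order: J7 → J3 → J5 → J1 → J4 → J2 → J6


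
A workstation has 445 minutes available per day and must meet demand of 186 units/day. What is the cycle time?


Cycle time = available time / demand
= 445 / 186
= 2.39 min/unit


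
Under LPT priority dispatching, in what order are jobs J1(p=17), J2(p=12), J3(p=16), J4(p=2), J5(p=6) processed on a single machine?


LPT: sort by longest processing time first
  J1: p=17
  J3: p=16
  J2: p=12
  J5: p=6
  J4: p=2
Order: J1 → J3 → J2 → J5 → J4


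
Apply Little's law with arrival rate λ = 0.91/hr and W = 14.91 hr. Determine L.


Little's law: L = λ × W
= 0.91 × 14.91
= 13.57


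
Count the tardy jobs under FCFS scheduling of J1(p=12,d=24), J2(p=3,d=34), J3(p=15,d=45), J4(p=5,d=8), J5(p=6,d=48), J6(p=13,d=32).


Completion vs due date:
  J1: C=12, d=24 → on time
  J2: C=15, d=34 → on time
  J3: C=30, d=45 → on time
  J4: C=35, d=8 → TARDY
  J5: C=41, d=48 → on time
  J6: C=54, d=32 → TARDY
Tardy jobs: J4, J6
Count = 2


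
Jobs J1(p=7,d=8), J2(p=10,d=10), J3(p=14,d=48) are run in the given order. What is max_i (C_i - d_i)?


Lateness per job (L = C - d):
  J1: C=7, d=8, L=-1
  J2: C=17, d=10, L=7
  J3: C=31, d=48, L=-17
Lmax = max(-1, 7, -17)
= 7


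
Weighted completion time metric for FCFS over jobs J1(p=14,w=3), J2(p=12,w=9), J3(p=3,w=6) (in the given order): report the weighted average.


Completion times:
  J1: C=14, w×C=3×14=42
  J2: C=26, w×C=9×26=234
  J3: C=29, w×C=6×29=174
Sum w×C = 450
Sum w = 18
Weighted avg = 450/18
= 25.00


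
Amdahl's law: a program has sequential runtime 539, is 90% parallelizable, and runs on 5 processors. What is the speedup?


Amdahl's law: T_p = T × ((1-p) + p/N)
= 539 × ((1-0.9) + 0.9/5)
= 539 × (0.10 + 0.1800)
= 539 × 0.2800
= 150.92
Speedup = 539/150.92
= 3.57×


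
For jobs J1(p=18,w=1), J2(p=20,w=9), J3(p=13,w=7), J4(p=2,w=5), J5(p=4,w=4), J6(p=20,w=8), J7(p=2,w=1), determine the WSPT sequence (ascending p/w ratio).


WSPT (Smith's rule): sort by p/w ascending
  J4: p/w = 2/5 = 0.400
  J5: p/w = 4/4 = 1.000
  J3: p/w = 13/7 = 1.857
  J7: p/w = 2/1 = 2.000
  J2: p/w = 20/9 = 2.222
  J6: p/w = 20/8 = 2.500
  J1: p/w = 18/1 = 18.000
Order: J4 → J5 → J3 → J7 → J2 → J6 → J1


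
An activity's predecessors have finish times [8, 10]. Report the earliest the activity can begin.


ES = max of all predecessor completion times
Predecessors: [8, 10]
ES = max(8, 10)
= 10


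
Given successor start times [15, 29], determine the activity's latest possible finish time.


LF = min of all successor start times
Successors start at: [15, 29]
LF = min(15, 29)
= 15


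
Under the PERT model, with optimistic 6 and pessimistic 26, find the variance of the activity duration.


σ² = ((p - o) / 6)² = (p - o)² / 36
= (26 - 6)² / 36
= 20² / 36
= 400 / 36
= 11.1111


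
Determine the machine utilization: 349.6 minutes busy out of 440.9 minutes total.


Utilization = busy / total × 100
= 349.6 / 440.9 × 100
= 79.3%


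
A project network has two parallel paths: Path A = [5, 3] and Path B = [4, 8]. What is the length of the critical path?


Path A: 5 + 3 = 8
Path B: 4 + 8 = 12
Critical path = longest = max(8, 12)
= 12 (Path B)


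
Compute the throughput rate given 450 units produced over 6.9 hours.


Throughput = units / time
= 450 / 6.9
= 65.2 units/hour


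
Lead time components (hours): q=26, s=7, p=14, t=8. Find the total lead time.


Lead time = queue + setup + processing + transit
= 26 + 7 + 14 + 8
= 55 hours


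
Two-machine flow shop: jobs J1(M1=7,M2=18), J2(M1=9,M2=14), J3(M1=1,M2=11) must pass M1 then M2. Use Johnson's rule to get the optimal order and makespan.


Johnson's rule:
Group 1 (M1≤M2, sort by M1): ['J3', 'J1', 'J2']
Group 2 (M1>M2, sort desc M2): []
Sequence: J3 → J1 → J2
Makespan calculation:
  J3: M1 done=1, M2 done=12
  J1: M1 done=8, M2 done=30
  J2: M1 done=17, M2 done=44
= Sequence: J3 → J1 → J2, Makespan: 44


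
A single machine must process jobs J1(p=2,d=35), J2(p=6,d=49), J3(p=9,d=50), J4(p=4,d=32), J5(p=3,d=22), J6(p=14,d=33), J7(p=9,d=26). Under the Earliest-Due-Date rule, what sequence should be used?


EDD: sort by earliest due date
  J5: d=22, p=3
  J7: d=26, p=9
  J4: d=32, p=4
  J6: d=33, p=14
  J1: d=35, p=2
  J2: d=49, p=6
  J3: d=50, p=9
Order: J5 → J7 → J4 → J6 → J1 → J2 → J3


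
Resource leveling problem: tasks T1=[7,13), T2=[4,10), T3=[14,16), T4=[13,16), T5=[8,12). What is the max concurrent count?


Check each time point for overlaps:
  t=8: 3 tasks active (T1, T2, T5)
Max concurrent = 3


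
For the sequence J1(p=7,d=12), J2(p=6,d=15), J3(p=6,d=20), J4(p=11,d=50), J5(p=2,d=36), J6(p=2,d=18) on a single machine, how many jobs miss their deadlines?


Completion vs due date:
  J1: C=7, d=12 → on time
  J2: C=13, d=15 → on time
  J3: C=19, d=20 → on time
  J4: C=30, d=50 → on time
  J5: C=32, d=36 → on time
  J6: C=34, d=18 → TARDY
Tardy jobs: J6
Count = 1


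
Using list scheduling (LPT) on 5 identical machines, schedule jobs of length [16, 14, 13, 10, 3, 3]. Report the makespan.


Jobs (LPT sorted): [16, 14, 13, 10, 3, 3]
Machines: 5
  J=16 → Machine 1 (load: 0+16=16)
  J=14 → Machine 2 (load: 0+14=14)
  J=13 → Machine 3 (load: 0+13=13)
  J=10 → Machine 4 (load: 0+10=10)
  J=3 → Machine 5 (load: 0+3=3)
  J=3 → Machine 5 (load: 3+3=6)
Machine loads: [16, 14, 13, 10, 6]
Makespan = max = 16 time units


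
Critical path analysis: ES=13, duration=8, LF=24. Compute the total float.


EF = ES + duration = 13 + 8 = 21
LS = LF - duration = 24 - 8 = 16
Total Float = LF - EF = 24 - 21
(or LS - ES = 16 - 13)
= 3


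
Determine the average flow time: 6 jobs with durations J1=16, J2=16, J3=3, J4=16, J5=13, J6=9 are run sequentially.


Completion times:
  J1: completes at 16
  J2: completes at 32
  J3: completes at 35
  J4: completes at 51
  J5: completes at 64
  J6: completes at 73
Sum = 271
Average = 271/6
= 45.17


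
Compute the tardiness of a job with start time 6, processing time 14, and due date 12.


Completion = start + processing = 6 + 14 = 20
Tardiness = max(0, C - d) = max(0, 20 - 12)
= max(0, 8)
= 8


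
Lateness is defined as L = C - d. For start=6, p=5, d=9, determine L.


Completion = 6 + 5 = 11
Lateness = C - d = 11 - 9
= 2


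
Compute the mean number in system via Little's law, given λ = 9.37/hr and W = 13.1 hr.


Little's law: L = λ × W
= 9.37 × 13.1
= 122.75


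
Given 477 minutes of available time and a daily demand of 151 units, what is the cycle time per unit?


Cycle time = available time / demand
= 477 / 151
= 3.16 min/unit


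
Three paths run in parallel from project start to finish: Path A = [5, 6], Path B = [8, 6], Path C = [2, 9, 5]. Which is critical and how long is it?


Path A: 5 + 6 = 11
Path B: 8 + 6 = 14
Path C: 2 + 9 + 5 = 16
Critical path = longest = max(11, 14, 16)
= 16 (Path C)


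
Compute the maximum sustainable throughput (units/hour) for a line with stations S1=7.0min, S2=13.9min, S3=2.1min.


Bottleneck = longest station time
Station times: [7.0, 13.9, 2.1]
Max = 13.9 min
Rate = 60 / 13.9
= 4.32 units/hour (bottleneck: 13.9min)


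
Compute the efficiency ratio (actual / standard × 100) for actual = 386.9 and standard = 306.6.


Efficiency = (actual / standard) × 100
= (386.9 / 306.6) × 100
= 126.2%


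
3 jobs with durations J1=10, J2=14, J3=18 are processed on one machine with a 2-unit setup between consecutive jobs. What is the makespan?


Makespan = Σ processing + (n-1) × setup
= (10 + 14 + 18) + (3-1)×2
= 42 + 4
= 46 time units


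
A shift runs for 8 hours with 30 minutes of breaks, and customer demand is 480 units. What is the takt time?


Available = 8×60 - 30 = 450 min
Takt time = 450 / 480
= 0.94 min/unit


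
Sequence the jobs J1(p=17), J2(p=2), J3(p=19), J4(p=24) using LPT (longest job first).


LPT: sort by longest processing time first
  J4: p=24
  J3: p=19
  J1: p=17
  J2: p=2
Order: J4 → J3 → J1 → J2


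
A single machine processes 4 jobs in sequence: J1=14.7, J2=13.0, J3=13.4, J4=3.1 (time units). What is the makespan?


Sequential makespan: sum all processing times
= 14.7 + 13.0 + 13.4 + 3.1
= 44.2 time units


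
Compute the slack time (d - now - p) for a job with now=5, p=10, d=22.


Slack = due - current_time - processing
= 22 - 5 - 10
= 7


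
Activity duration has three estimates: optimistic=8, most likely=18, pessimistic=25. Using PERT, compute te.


te = (o + 4m + p) / 6
= (8 + 4×18 + 25) / 6
= (8 + 72 + 25) / 6
= 105 / 6
= 17.50


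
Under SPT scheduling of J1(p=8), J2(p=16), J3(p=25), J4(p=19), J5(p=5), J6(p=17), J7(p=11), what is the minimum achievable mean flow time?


SPT order: J5 → J1 → J7 → J2 → J6 → J4 → J3
Completion times:
  J5: C=5
  J1: C=13
  J7: C=24
  J2: C=40
  J6: C=57
  J4: C=76
  J3: C=101
Sum = 316, n = 7
Mean flow = 316/7
= 45.14


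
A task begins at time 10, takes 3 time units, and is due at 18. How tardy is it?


Completion = start + processing = 10 + 3 = 13
Tardiness = max(0, C - d) = max(0, 13 - 18)
= max(0, -5)
= 0


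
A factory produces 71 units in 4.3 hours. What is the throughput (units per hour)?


Throughput = units / time
= 71 / 4.3
= 16.5 units/hour


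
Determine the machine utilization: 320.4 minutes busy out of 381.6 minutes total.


Utilization = busy / total × 100
= 320.4 / 381.6 × 100
= 84.0%


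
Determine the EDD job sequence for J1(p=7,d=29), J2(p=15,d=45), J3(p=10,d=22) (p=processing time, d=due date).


EDD: sort by earliest due date
  J3: d=22, p=10
  J1: d=29, p=7
  J2: d=45, p=15
Order: J3 → J1 → J2


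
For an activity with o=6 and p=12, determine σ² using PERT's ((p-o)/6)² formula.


σ² = ((p - o) / 6)² = (p - o)² / 36
= (12 - 6)² / 36
= 6² / 36
= 36 / 36
= 1.0000


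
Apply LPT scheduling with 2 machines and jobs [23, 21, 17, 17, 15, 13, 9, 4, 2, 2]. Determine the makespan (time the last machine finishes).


Jobs (LPT sorted): [23, 21, 17, 17, 15, 13, 9, 4, 2, 2]
Machines: 2
  J=23 → Machine 1 (load: 0+23=23)
  J=21 → Machine 2 (load: 0+21=21)
  J=17 → Machine 2 (load: 21+17=38)
  J=17 → Machine 1 (load: 23+17=40)
  J=15 → Machine 2 (load: 38+15=53)
  J=13 → Machine 1 (load: 40+13=53)
  J=9 → Machine 1 (load: 53+9=62)
  J=4 → Machine 2 (load: 53+4=57)
  J=2 → Machine 2 (load: 57+2=59)
  J=2 → Machine 2 (load: 59+2=61)
Machine loads: [62, 61]
Makespan = max = 62 time units


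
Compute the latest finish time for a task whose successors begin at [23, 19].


LF = min of all successor start times
Successors start at: [23, 19]
LF = min(23, 19)
= 19


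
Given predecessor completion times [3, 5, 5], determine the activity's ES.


ES = max of all predecessor completion times
Predecessors: [3, 5, 5]
ES = max(3, 5, 5)
= 5


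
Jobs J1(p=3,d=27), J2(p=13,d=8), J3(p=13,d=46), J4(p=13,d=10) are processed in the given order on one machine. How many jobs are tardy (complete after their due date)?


Completion vs due date:
  J1: C=3, d=27 → on time
  J2: C=16, d=8 → TARDY
  J3: C=29, d=46 → on time
  J4: C=42, d=10 → TARDY
Tardy jobs: J2, J4
Count = 2


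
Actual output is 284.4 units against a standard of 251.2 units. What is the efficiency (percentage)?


Efficiency = (actual / standard) × 100
= (284.4 / 251.2) × 100
= 113.2%


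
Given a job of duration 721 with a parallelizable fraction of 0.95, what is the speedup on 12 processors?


Amdahl's law: T_p = T × ((1-p) + p/N)
= 721 × ((1-0.95) + 0.95/12)
= 721 × (0.05 + 0.0792)
= 721 × 0.1292
= 93.13
Speedup = 721/93.13
= 7.74×


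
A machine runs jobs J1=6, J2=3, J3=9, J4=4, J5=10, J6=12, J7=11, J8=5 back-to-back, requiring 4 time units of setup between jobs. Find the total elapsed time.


Makespan = Σ processing + (n-1) × setup
= (6 + 3 + 9 + 4 + 10 + 12 + 11 + 5) + (8-1)×4
= 60 + 28
= 88 time units


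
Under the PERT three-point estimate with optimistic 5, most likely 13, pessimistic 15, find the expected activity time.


te = (o + 4m + p) / 6
= (5 + 4×13 + 15) / 6
= (5 + 52 + 15) / 6
= 72 / 6
= 12.00


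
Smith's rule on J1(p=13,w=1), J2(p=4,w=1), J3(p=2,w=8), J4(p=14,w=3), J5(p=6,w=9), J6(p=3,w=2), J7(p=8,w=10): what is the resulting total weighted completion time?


WSPT order (by p/w): J3 → J5 → J7 → J6 → J2 → J4 → J1
  J3: C=2, w·C=8×2=16
  J5: C=8, w·C=9×8=72
  J7: C=16, w·C=10×16=160
  J6: C=19, w·C=2×19=38
  J2: C=23, w·C=1×23=23
  J4: C=37, w·C=3×37=111
  J1: C=50, w·C=1×50=50
Σ w·C = 470
= 470


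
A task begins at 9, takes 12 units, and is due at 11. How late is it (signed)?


Completion = 9 + 12 = 21
Lateness = C - d = 21 - 11
= 10


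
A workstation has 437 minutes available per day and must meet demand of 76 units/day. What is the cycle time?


Cycle time = available time / demand
= 437 / 76
= 5.75 min/unit


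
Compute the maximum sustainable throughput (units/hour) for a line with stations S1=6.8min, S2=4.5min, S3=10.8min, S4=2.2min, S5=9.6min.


Bottleneck = longest station time
Station times: [6.8, 4.5, 10.8, 2.2, 9.6]
Max = 10.8 min
Rate = 60 / 10.8
= 5.56 units/hour (bottleneck: 10.8min)


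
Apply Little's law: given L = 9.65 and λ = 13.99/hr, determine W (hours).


Little's law: L = λW → W = L / λ
= 9.65 / 13.99
= 0.69 hours


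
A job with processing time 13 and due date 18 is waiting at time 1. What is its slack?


Slack = due - current_time - processing
= 18 - 1 - 13
= 4


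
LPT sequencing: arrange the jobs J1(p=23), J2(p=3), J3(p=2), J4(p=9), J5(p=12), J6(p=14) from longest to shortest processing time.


LPT: sort by longest processing time first
  J1: p=23
  J6: p=14
  J5: p=12
  J4: p=9
  J2: p=3
  J3: p=2
Order: J1 → J6 → J5 → J4 → J2 → J3


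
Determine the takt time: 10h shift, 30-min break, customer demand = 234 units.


Available = 10×60 - 30 = 570 min
Takt time = 570 / 234
= 2.44 min/unit


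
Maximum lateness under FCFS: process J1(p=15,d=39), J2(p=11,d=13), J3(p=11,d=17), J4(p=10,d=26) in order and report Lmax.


Lateness per job (L = C - d):
  J1: C=15, d=39, L=-24
  J2: C=26, d=13, L=13
  J3: C=37, d=17, L=20
  J4: C=47, d=26, L=21
Lmax = max(-24, 13, 20, 21)
= 21


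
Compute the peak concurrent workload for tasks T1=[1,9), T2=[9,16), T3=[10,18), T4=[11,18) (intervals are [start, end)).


Check each time point for overlaps:
  t=11: 3 tasks active (T2, T3, T4)
Max concurrent = 3


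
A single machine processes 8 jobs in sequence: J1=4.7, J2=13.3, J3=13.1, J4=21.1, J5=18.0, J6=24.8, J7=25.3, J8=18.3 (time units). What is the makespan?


Sequential makespan: sum all processing times
= 4.7 + 13.3 + 13.1 + 21.1 + 18.0 + 24.8 + 25.3 + 18.3
= 138.6 time units


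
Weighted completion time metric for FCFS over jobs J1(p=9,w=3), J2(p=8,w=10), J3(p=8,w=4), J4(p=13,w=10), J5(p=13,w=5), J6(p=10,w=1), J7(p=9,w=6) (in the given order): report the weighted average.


Completion times:
  J1: C=9, w×C=3×9=27
  J2: C=17, w×C=10×17=170
  J3: C=25, w×C=4×25=100
  J4: C=38, w×C=10×38=380
  J5: C=51, w×C=5×51=255
  J6: C=61, w×C=1×61=61
  J7: C=70, w×C=6×70=420
Sum w×C = 1413
Sum w = 39
Weighted avg = 1413/39
= 36.23


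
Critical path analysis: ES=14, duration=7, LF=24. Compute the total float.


EF = ES + duration = 14 + 7 = 21
LS = LF - duration = 24 - 7 = 17
Total Float = LF - EF = 24 - 21
(or LS - ES = 17 - 14)
= 3


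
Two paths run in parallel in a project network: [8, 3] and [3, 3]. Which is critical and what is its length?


Path A: 8 + 3 = 11
Path B: 3 + 3 = 6
Critical path = longest = max(11, 6)
= 11 (Path A)


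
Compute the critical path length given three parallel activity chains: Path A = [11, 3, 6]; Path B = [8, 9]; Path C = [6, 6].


Path A: 11 + 3 + 6 = 20
Path B: 8 + 9 = 17
Path C: 6 + 6 = 12
Critical path = longest = max(20, 17, 12)
= 20 (Path A)


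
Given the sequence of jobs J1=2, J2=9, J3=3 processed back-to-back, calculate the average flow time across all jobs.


Completion times:
  J1: completes at 2
  J2: completes at 11
  J3: completes at 14
Sum = 27
Average = 27/3
= 9.00


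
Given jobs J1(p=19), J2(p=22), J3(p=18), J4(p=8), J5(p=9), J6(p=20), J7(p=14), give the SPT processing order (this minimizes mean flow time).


SPT: sort by shortest processing time
  J4: p=8
  J5: p=9
  J7: p=14
  J3: p=18
  J1: p=19
  J6: p=20
  J2: p=22
Order: J4 → J5 → J7 → J3 → J1 → J6 → J2


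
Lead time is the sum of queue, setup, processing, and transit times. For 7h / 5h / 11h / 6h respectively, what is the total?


Lead time = queue + setup + processing + transit
= 7 + 5 + 11 + 6
= 29 hours


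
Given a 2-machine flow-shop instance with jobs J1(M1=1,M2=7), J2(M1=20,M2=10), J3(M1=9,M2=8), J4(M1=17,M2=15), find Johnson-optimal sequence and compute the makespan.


Johnson's rule:
Group 1 (M1≤M2, sort by M1): ['J1']
Group 2 (M1>M2, sort desc M2): ['J4', 'J2', 'J3']
Sequence: J1 → J4 → J2 → J3
Makespan calculation:
  J1: M1 done=1, M2 done=8
  J4: M1 done=18, M2 done=33
  J2: M1 done=38, M2 done=48
  J3: M1 done=47, M2 done=56
= Sequence: J1 → J4 → J2 → J3, Makespan: 56


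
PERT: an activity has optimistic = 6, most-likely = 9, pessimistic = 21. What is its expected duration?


te = (o + 4m + p) / 6
= (6 + 4×9 + 21) / 6
= (6 + 36 + 21) / 6
= 63 / 6
= 10.50


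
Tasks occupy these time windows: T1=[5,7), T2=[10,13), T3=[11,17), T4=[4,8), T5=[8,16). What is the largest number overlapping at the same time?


Check each time point for overlaps:
  t=11: 3 tasks active (T2, T3, T5)
Max concurrent = 3


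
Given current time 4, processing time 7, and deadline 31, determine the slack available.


Slack = due - current_time - processing
= 31 - 4 - 7
= 20


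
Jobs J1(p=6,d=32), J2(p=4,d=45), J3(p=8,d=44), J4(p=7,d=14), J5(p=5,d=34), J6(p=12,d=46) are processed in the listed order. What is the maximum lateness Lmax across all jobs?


Lateness per job (L = C - d):
  J1: C=6, d=32, L=-26
  J2: C=10, d=45, L=-35
  J3: C=18, d=44, L=-26
  J4: C=25, d=14, L=11
  J5: C=30, d=34, L=-4
  J6: C=42, d=46, L=-4
Lmax = max(-26, -35, -26, 11, -4, -4)
= 11


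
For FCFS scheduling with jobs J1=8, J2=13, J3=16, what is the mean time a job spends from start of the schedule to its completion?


Completion times:
  J1: completes at 8
  J2: completes at 21
  J3: completes at 37
Sum = 66
Average = 66/3
= 22.00


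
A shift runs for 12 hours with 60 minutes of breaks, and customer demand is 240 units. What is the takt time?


Available = 12×60 - 60 = 660 min
Takt time = 660 / 240
= 2.75 min/unit


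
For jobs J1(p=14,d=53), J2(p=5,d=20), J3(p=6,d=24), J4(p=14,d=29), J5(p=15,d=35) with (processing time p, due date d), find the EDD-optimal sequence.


EDD: sort by earliest due date
  J2: d=20, p=5
  J3: d=24, p=6
  J4: d=29, p=14
  J5: d=35, p=15
  J1: d=53, p=14
Order: J2 → J3 → J4 → J5 → J1


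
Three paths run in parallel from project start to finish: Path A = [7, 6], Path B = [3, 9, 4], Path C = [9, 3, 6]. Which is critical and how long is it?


Path A: 7 + 6 = 13
Path B: 3 + 9 + 4 = 16
Path C: 9 + 3 + 6 = 18
Critical path = longest = max(13, 16, 18)
= 18 (Path C)


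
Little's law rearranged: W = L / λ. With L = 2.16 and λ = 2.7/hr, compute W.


Little's law: L = λW → W = L / λ
= 2.16 / 2.7
= 0.80 hours


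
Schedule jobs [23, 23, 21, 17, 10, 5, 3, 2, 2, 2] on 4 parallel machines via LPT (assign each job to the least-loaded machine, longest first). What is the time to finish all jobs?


Jobs (LPT sorted): [23, 23, 21, 17, 10, 5, 3, 2, 2, 2]
Machines: 4
  J=23 → Machine 1 (load: 0+23=23)
  J=23 → Machine 2 (load: 0+23=23)
  J=21 → Machine 3 (load: 0+21=21)
  J=17 → Machine 4 (load: 0+17=17)
  J=10 → Machine 4 (load: 17+10=27)
  J=5 → Machine 3 (load: 21+5=26)
  J=3 → Machine 1 (load: 23+3=26)
  J=2 → Machine 2 (load: 23+2=25)
  J=2 → Machine 2 (load: 25+2=27)
  J=2 → Machine 1 (load: 26+2=28)
Machine loads: [28, 27, 26, 27]
Makespan = max = 28 time units


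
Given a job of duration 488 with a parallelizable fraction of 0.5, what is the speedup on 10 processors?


Amdahl's law: T_p = T × ((1-p) + p/N)
= 488 × ((1-0.5) + 0.5/10)
= 488 × (0.50 + 0.0500)
= 488 × 0.5500
= 268.40
Speedup = 488/268.40
= 1.82×


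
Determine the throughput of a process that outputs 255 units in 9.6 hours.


Throughput = units / time
= 255 / 9.6
= 26.6 units/hour


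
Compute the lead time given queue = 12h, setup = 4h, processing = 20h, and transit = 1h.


Lead time = queue + setup + processing + transit
= 12 + 4 + 20 + 1
= 37 hours


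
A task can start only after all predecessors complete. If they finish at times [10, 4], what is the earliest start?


ES = max of all predecessor completion times
Predecessors: [10, 4]
ES = max(10, 4)
= 10


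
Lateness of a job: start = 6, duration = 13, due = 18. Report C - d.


Completion = 6 + 13 = 19
Lateness = C - d = 19 - 18
= 1


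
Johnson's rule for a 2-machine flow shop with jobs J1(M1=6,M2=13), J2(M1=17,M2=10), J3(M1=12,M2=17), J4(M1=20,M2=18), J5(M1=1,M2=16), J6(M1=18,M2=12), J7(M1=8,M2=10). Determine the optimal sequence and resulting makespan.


Johnson's rule:
Group 1 (M1≤M2, sort by M1): ['J5', 'J1', 'J7', 'J3']
Group 2 (M1>M2, sort desc M2): ['J4', 'J6', 'J2']
Sequence: J5 → J1 → J7 → J3 → J4 → J6 → J2
Makespan calculation:
  J5: M1 done=1, M2 done=17
  J1: M1 done=7, M2 done=30
  J7: M1 done=15, M2 done=40
  J3: M1 done=27, M2 done=57
  J4: M1 done=47, M2 done=75
  J6: M1 done=65, M2 done=87
  J2: M1 done=82, M2 done=97
= Sequence: J5 → J1 → J7 → J3 → J4 → J6 → J2, Makespan: 97


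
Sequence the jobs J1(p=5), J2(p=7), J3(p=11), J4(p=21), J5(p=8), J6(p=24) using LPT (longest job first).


LPT: sort by longest processing time first
  J6: p=24
  J4: p=21
  J3: p=11
  J5: p=8
  J2: p=7
  J1: p=5
Order: J6 → J4 → J3 → J5 → J2 → J1


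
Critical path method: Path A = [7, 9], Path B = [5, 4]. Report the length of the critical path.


Path A: 7 + 9 = 16
Path B: 5 + 4 = 9
Critical path = longest = max(16, 9)
= 16 (Path A)


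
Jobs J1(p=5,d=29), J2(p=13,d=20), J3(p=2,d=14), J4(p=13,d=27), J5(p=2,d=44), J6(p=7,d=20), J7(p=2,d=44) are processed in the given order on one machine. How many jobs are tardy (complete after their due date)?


Completion vs due date:
  J1: C=5, d=29 → on time
  J2: C=18, d=20 → on time
  J3: C=20, d=14 → TARDY
  J4: C=33, d=27 → TARDY
  J5: C=35, d=44 → on time
  J6: C=42, d=20 → TARDY
  J7: C=44, d=44 → on time
Tardy jobs: J3, J4, J6
Count = 3


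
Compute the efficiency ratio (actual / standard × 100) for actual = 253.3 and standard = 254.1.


Efficiency = (actual / standard) × 100
= (253.3 / 254.1) × 100
= 99.7%


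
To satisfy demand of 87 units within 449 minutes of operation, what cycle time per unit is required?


Cycle time = available time / demand
= 449 / 87
= 5.16 min/unit
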